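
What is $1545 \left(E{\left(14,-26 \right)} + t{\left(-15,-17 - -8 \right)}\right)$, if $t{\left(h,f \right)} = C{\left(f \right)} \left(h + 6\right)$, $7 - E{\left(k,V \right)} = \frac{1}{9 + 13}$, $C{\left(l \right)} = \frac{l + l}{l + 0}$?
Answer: $- \frac{375435}{22} \approx -17065.0$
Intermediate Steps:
$C{\left(l \right)} = 2$ ($C{\left(l \right)} = \frac{2 l}{l} = 2$)
$E{\left(k,V \right)} = \frac{153}{22}$ ($E{\left(k,V \right)} = 7 - \frac{1}{9 + 13} = 7 - \frac{1}{22} = \frac{153}{22}$)
$t{\left(h,f \right)} = 12 + 2 h$ ($t{\left(h,f \right)} = 2 \left(h + 6\right) = 2 \left(6 + h\right) = 12 + 2 h$)
$1545 \left(E{\left(14,-26 \right)} + t{\left(-15,-17 - -8 \right)}\right) = 1545 \left(\frac{153}{22} + \left(12 + 2 \left(-15\right)\right)\right) = 1545 \left(\frac{153}{22} + \left(12 - 30\right)\right) = 1545 \left(\frac{153}{22} - 18\right) = 1545 \left(- \frac{243}{22}\right) = - \frac{375435}{22}$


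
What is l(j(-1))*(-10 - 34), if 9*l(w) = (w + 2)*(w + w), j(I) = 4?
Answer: -704/3 ≈ -234.67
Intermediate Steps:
l(w) = 2*w*(2 + w)/9 (l(w) = ((w + 2)*(w + w))/9 = ((2 + w)*(2*w))/9 = (2*w*(2 + w))/9 = 2*w*(2 + w)/9)
l(j(-1))*(-10 - 34) = ((2/9)*4*(2 + 4))*(-10 - 34) = ((2/9)*4*6)*(-44) = (16/3)*(-44) = -704/3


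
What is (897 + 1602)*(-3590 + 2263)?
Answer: -3316173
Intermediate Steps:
(897 + 1602)*(-3590 + 2263) = 2499*(-1327) = -3316173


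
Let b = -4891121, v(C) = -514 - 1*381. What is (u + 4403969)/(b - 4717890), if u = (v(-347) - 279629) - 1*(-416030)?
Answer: -4539475/9609011 ≈ -0.47242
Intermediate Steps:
v(C) = -895 (v(C) = -514 - 381 = -895)
u = 135506 (u = (-895 - 279629) - 1*(-416030) = -280524 + 416030 = 135506)
(u + 4403969)/(b - 4717890) = (135506 + 4403969)/(-4891121 - 4717890) = 4539475/(-9609011) = 4539475*(-1/9609011) = -4539475/9609011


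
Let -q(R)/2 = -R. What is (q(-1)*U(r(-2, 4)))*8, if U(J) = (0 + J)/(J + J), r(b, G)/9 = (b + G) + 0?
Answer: -8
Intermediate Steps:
q(R) = 2*R (q(R) = -(-2)*R = 2*R)
r(b, G) = 9*G + 9*b (r(b, G) = 9*((b + G) + 0) = 9*((G + b) + 0) = 9*(G + b) = 9*G + 9*b)
U(J) = ½ (U(J) = J/((2*J)) = J*(1/(2*J)) = ½)
(q(-1)*U(r(-2, 4)))*8 = ((2*(-1))*(½))*8 = -2*½*8 = -1*8 = -8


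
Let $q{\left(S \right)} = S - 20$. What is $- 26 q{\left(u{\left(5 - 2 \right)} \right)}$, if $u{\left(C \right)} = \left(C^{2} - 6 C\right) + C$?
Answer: $676$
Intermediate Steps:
$u{\left(C \right)} = C^{2} - 5 C$
$q{\left(S \right)} = -20 + S$ ($q{\left(S \right)} = S - 20 = -20 + S$)
$- 26 q{\left(u{\left(5 - 2 \right)} \right)} = - 26 \left(-20 + \left(5 - 2\right) \left(-5 + \left(5 - 2\right)\right)\right) = - 26 \left(-20 + 3 \left(-5 + 3\right)\right) = - 26 \left(-20 + 3 \left(-2\right)\right) = - 26 \left(-20 - 6\right) = \left(-26\right) \left(-26\right) = 676$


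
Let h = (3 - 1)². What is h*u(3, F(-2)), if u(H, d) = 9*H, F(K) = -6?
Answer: 108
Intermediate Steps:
h = 4 (h = 2² = 4)
h*u(3, F(-2)) = 4*(9*3) = 4*27 = 108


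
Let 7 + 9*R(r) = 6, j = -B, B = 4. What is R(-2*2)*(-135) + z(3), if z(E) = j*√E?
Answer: 15 - 4*√3 ≈ 8.0718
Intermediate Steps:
j = -4 (j = -1*4 = -4)
R(r) = -⅑ (R(r) = -7/9 + (⅑)*6 = -7/9 + ⅔ = -⅑)
z(E) = -4*√E
R(-2*2)*(-135) + z(3) = -⅑*(-135) - 4*√3 = 15 - 4*√3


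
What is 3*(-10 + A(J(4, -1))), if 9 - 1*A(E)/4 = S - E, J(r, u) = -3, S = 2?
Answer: 18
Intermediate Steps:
A(E) = 28 + 4*E (A(E) = 36 - 4*(2 - E) = 36 + (-8 + 4*E) = 28 + 4*E)
3*(-10 + A(J(4, -1))) = 3*(-10 + (28 + 4*(-3))) = 3*(-10 + (28 - 12)) = 3*(-10 + 16) = 3*6 = 18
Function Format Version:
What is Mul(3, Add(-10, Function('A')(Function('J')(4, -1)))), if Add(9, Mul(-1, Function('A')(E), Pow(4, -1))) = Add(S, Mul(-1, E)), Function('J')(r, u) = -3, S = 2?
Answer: 18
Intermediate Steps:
Function('A')(E) = Add(28, Mul(4, E)) (Function('A')(E) = Add(36, Mul(-4, Add(2, Mul(-1, E)))) = Add(36, Add(-8, Mul(4, E))) = Add(28, Mul(4, E)))
Mul(3, Add(-10, Function('A')(Function('J')(4, -1)))) = Mul(3, Add(-10, Add(28, Mul(4, -3)))) = Mul(3, Add(-10, Add(28, -12))) = Mul(3, Add(-10, 16)) = Mul(3, 6) = 18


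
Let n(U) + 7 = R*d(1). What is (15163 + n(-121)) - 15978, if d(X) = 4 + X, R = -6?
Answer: -852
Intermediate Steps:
n(U) = -37 (n(U) = -7 - 6*(4 + 1) = -7 - 6*5 = -7 - 30 = -37)
(15163 + n(-121)) - 15978 = (15163 - 37) - 15978 = 15126 - 15978 = -852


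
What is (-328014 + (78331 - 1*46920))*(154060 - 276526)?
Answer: 36323782998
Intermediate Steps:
(-328014 + (78331 - 1*46920))*(154060 - 276526) = (-328014 + (78331 - 46920))*(-122466) = (-328014 + 31411)*(-122466) = -296603*(-122466) = 36323782998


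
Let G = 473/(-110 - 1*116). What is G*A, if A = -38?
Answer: 8987/113 ≈ 79.531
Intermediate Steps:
G = -473/226 (G = 473/(-110 - 116) = 473/(-226) = 473*(-1/226) = -473/226 ≈ -2.0929)
G*A = -473/226*(-38) = 8987/113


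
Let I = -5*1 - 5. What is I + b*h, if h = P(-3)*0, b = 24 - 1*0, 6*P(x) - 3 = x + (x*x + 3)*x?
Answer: -10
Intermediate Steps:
P(x) = 1/2 + x/6 + x*(3 + x**2)/6 (P(x) = 1/2 + (x + (x*x + 3)*x)/6 = 1/2 + (x + (x**2 + 3)*x)/6 = 1/2 + (x + (3 + x**2)*x)/6 = 1/2 + (x + x*(3 + x**2))/6 = 1/2 + (x/6 + x*(3 + x**2)/6) = 1/2 + x/6 + x*(3 + x**2)/6)
b = 24 (b = 24 + 0 = 24)
h = 0 (h = (1/2 + (1/6)*(-3)**3 + (2/3)*(-3))*0 = (1/2 + (1/6)*(-27) - 2)*0 = (1/2 - 9/2 - 2)*0 = -6*0 = 0)
I = -10 (I = -5 - 5 = -10)
I + b*h = -10 + 24*0 = -10 + 0 = -10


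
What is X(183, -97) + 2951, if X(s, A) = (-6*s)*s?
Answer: -197983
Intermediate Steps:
X(s, A) = -6*s²
X(183, -97) + 2951 = -6*183² + 2951 = -6*33489 + 2951 = -200934 + 2951 = -197983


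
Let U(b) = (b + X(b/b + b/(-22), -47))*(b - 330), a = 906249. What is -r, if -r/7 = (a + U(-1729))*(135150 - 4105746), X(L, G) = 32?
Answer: -122304696231984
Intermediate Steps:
U(b) = (-330 + b)*(32 + b) (U(b) = (b + 32)*(b - 330) = (32 + b)*(-330 + b) = (-330 + b)*(32 + b))
r = 122304696231984 (r = -7*(906249 + (-10560 + (-1729)² - 298*(-1729)))*(135150 - 4105746) = -7*(906249 + (-10560 + 2989441 + 515242))*(-3970596) = -7*(906249 + 3494123)*(-3970596) = -30802604*(-3970596) = -7*(-17472099461712) = 122304696231984)
-r = -1*122304696231984 = -122304696231984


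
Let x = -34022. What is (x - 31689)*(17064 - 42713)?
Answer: 1685421439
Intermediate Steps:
(x - 31689)*(17064 - 42713) = (-34022 - 31689)*(17064 - 42713) = -65711*(-25649) = 1685421439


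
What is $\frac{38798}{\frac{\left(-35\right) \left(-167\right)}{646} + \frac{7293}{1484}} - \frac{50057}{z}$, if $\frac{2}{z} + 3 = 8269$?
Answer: $- \frac{1384589841959513}{6692629} \approx -2.0688 \cdot 10^{8}$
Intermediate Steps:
$z = \frac{1}{4133}$ ($z = \frac{2}{-3 + 8269} = \frac{2}{8266} = 2 \cdot \frac{1}{8266} = \frac{1}{4133} \approx 0.00024196$)
$\frac{38798}{\frac{\left(-35\right) \left(-167\right)}{646} + \frac{7293}{1484}} - \frac{50057}{z} = \frac{38798}{\frac{\left(-35\right) \left(-167\right)}{646} + \frac{7293}{1484}} - 50057 \frac{1}{\frac{1}{4133}} = \frac{38798}{5845 \cdot \frac{1}{646} + 7293 \cdot \frac{1}{1484}} - 206885581 = \frac{38798}{\frac{5845}{646} + \frac{7293}{1484}} - 206885581 = \frac{38798}{\frac{6692629}{479332}} - 206885581 = 38798 \cdot \frac{479332}{6692629} - 206885581 = \frac{18597122936}{6692629} - 206885581 = - \frac{1384589841959513}{6692629}$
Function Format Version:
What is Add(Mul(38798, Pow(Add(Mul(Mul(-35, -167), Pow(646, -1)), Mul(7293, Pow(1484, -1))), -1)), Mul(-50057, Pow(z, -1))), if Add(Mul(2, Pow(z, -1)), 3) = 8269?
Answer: Rational(-1384589841959513, 6692629) ≈ -2.0688e+8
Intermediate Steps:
z = Rational(1, 4133) (z = Mul(2, Pow(Add(-3, 8269), -1)) = Mul(2, Pow(8266, -1)) = Mul(2, Rational(1, 8266)) = Rational(1, 4133) ≈ 0.00024196)
Add(Mul(38798, Pow(Add(Mul(Mul(-35, -167), Pow(646, -1)), Mul(7293, Pow(1484, -1))), -1)), Mul(-50057, Pow(z, -1))) = Add(Mul(38798, Pow(Add(Mul(Mul(-35, -167), Pow(646, -1)), Mul(7293, Pow(1484, -1))), -1)), Mul(-50057, Pow(Rational(1, 4133), -1))) = Add(Mul(38798, Pow(Add(Mul(5845, Rational(1, 646)), Mul(7293, Rational(1, 1484))), -1)), Mul(-50057, 4133)) = Add(Mul(38798, Pow(Add(Rational(5845, 646), Rational(7293, 1484)), -1)), -206885581) = Add(Mul(38798, Pow(Rational(6692629, 479332), -1)), -206885581) = Add(Mul(38798, Rational(479332, 6692629)), -206885581) = Add(Rational(18597122936, 6692629), -206885581) = Rational(-1384589841959513, 6692629)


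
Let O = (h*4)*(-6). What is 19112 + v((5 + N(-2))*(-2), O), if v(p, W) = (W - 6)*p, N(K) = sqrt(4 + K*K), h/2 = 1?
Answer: 19652 + 216*sqrt(2) ≈ 19957.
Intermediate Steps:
h = 2 (h = 2*1 = 2)
N(K) = sqrt(4 + K**2)
O = -48 (O = (2*4)*(-6) = 8*(-6) = -48)
v(p, W) = p*(-6 + W) (v(p, W) = (-6 + W)*p = p*(-6 + W))
19112 + v((5 + N(-2))*(-2), O) = 19112 + ((5 + sqrt(4 + (-2)**2))*(-2))*(-6 - 48) = 19112 + ((5 + sqrt(4 + 4))*(-2))*(-54) = 19112 + ((5 + sqrt(8))*(-2))*(-54) = 19112 + ((5 + 2*sqrt(2))*(-2))*(-54) = 19112 + (-10 - 4*sqrt(2))*(-54) = 19112 + (540 + 216*sqrt(2)) = 19652 + 216*sqrt(2)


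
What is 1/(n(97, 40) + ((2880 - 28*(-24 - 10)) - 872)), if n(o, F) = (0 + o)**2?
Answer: 1/12369 ≈ 8.0847e-5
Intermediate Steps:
n(o, F) = o**2
1/(n(97, 40) + ((2880 - 28*(-24 - 10)) - 872)) = 1/(97**2 + ((2880 - 28*(-24 - 10)) - 872)) = 1/(9409 + ((2880 - 28*(-34)) - 872)) = 1/(9409 + ((2880 + 952) - 872)) = 1/(9409 + (3832 - 872)) = 1/(9409 + 2960) = 1/12369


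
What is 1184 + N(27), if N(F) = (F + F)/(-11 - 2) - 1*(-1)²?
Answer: 15325/13 ≈ 1178.8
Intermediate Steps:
N(F) = -1 - 2*F/13 (N(F) = (2*F)/(-13) - 1*1 = (2*F)*(-1/13) - 1 = -2*F/13 - 1 = -1 - 2*F/13)
1184 + N(27) = 1184 + (-1 - 2/13*27) = 1184 + (-1 - 54/13) = 1184 - 67/13 = 15325/13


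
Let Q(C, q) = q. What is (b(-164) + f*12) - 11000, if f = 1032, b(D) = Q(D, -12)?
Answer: 1372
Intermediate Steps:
b(D) = -12
(b(-164) + f*12) - 11000 = (-12 + 1032*12) - 11000 = (-12 + 12384) - 11000 = 12372 - 11000 = 1372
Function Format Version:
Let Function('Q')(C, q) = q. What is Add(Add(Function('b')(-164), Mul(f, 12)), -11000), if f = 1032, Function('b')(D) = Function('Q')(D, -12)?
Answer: 1372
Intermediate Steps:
Function('b')(D) = -12
Add(Add(Function('b')(-164), Mul(f, 12)), -11000) = Add(Add(-12, Mul(1032, 12)), -11000) = Add(Add(-12, 12384), -11000) = Add(12372, -11000) = 1372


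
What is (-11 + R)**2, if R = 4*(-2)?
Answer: 361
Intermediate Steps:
R = -8
(-11 + R)**2 = (-11 - 8)**2 = (-19)**2 = 361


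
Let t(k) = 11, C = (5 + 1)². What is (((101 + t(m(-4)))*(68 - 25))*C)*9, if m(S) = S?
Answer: 1560384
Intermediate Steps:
C = 36 (C = 6² = 36)
(((101 + t(m(-4)))*(68 - 25))*C)*9 = (((101 + 11)*(68 - 25))*36)*9 = ((112*43)*36)*9 = (4816*36)*9 = 173376*9 = 1560384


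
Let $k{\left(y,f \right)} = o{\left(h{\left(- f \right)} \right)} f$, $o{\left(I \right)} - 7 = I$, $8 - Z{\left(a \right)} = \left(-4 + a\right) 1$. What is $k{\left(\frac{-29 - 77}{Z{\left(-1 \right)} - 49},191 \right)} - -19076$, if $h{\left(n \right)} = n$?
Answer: $-16068$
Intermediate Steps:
$Z{\left(a \right)} = 12 - a$ ($Z{\left(a \right)} = 8 - \left(-4 + a\right) 1 = 8 - \left(-4 + a\right) = 12 - a$)
$o{\left(I \right)} = 7 + I$
$k{\left(y,f \right)} = f \left(7 - f\right)$ ($k{\left(y,f \right)} = \left(7 - f\right) f = f \left(7 - f\right)$)
$k{\left(\frac{-29 - 77}{Z{\left(-1 \right)} - 49},191 \right)} - -19076 = 191 \left(7 - 191\right) - -19076 = 191 \left(7 - 191\right) + 19076 = 191 \left(-184\right) + 19076 = -35144 + 19076 = -16068$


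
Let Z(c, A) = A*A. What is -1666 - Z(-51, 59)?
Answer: -5147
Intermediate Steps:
Z(c, A) = A**2
-1666 - Z(-51, 59) = -1666 - 1*59**2 = -1666 - 1*3481 = -1666 - 3481 = -5147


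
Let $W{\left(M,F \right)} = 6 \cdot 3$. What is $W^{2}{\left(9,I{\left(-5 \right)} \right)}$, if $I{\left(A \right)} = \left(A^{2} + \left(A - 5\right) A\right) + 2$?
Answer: $324$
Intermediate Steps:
$I{\left(A \right)} = 2 + A^{2} + A \left(-5 + A\right)$ ($I{\left(A \right)} = \left(A^{2} + \left(A - 5\right) A\right) + 2 = \left(A^{2} + \left(-5 + A\right) A\right) + 2 = \left(A^{2} + A \left(-5 + A\right)\right) + 2 = 2 + A^{2} + A \left(-5 + A\right)$)
$W{\left(M,F \right)} = 18$
$W^{2}{\left(9,I{\left(-5 \right)} \right)} = 18^{2} = 324$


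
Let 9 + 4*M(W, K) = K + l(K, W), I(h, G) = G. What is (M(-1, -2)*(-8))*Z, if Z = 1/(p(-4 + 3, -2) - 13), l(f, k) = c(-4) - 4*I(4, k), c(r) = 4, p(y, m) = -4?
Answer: -6/17 ≈ -0.35294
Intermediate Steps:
l(f, k) = 4 - 4*k
Z = -1/17 (Z = 1/(-4 - 13) = 1/(-17) = -1/17 ≈ -0.058824)
M(W, K) = -5/4 - W + K/4 (M(W, K) = -9/4 + (K + (4 - 4*W))/4 = -9/4 + (4 + K - 4*W)/4 = -9/4 + (1 - W + K/4) = -5/4 - W + K/4)
(M(-1, -2)*(-8))*Z = ((-5/4 - 1*(-1) + (¼)*(-2))*(-8))*(-1/17) = ((-5/4 + 1 - ½)*(-8))*(-1/17) = -¾*(-8)*(-1/17) = 6*(-1/17) = -6/17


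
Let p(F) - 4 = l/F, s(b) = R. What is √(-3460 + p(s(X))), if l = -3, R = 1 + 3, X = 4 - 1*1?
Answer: I*√13827/2 ≈ 58.794*I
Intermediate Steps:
X = 3 (X = 4 - 1 = 3)
R = 4
s(b) = 4
p(F) = 4 - 3/F
√(-3460 + p(s(X))) = √(-3460 + (4 - 3/4)) = √(-3460 + (4 - 3*¼)) = √(-3460 + (4 - ¾)) = √(-3460 + 13/4) = √(-13827/4) = I*√13827/2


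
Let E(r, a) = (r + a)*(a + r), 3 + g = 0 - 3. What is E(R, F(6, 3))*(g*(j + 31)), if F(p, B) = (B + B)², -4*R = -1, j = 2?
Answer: -2081475/8 ≈ -2.6018e+5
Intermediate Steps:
R = ¼ (R = -¼*(-1) = ¼ ≈ 0.25000)
g = -6 (g = -3 + (0 - 3) = -3 - 3 = -6)
F(p, B) = 4*B² (F(p, B) = (2*B)² = 4*B²)
E(r, a) = (a + r)² (E(r, a) = (a + r)*(a + r) = (a + r)²)
E(R, F(6, 3))*(g*(j + 31)) = (4*3² + ¼)²*(-6*(2 + 31)) = (4*9 + ¼)²*(-6*33) = (36 + ¼)²*(-198) = (145/4)²*(-198) = (21025/16)*(-198) = -2081475/8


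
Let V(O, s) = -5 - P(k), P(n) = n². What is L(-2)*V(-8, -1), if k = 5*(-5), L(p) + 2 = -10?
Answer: 7560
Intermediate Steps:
L(p) = -12 (L(p) = -2 - 10 = -12)
k = -25
V(O, s) = -630 (V(O, s) = -5 - 1*(-25)² = -5 - 1*625 = -5 - 625 = -630)
L(-2)*V(-8, -1) = -12*(-630) = 7560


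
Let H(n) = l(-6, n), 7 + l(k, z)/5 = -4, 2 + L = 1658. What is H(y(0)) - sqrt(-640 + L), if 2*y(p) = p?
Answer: -55 - 2*sqrt(254) ≈ -86.875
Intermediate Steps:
L = 1656 (L = -2 + 1658 = 1656)
y(p) = p/2
l(k, z) = -55 (l(k, z) = -35 + 5*(-4) = -35 - 20 = -55)
H(n) = -55
H(y(0)) - sqrt(-640 + L) = -55 - sqrt(-640 + 1656) = -55 - sqrt(1016) = -55 - 2*sqrt(254)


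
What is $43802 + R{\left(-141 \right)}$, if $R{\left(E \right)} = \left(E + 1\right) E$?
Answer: $63542$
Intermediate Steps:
$R{\left(E \right)} = E \left(1 + E\right)$ ($R{\left(E \right)} = \left(1 + E\right) E = E \left(1 + E\right)$)
$43802 + R{\left(-141 \right)} = 43802 - 141 \left(1 - 141\right) = 43802 - -19740 = 43802 + 19740 = 63542$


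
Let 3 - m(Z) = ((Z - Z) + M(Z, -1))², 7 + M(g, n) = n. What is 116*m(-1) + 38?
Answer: -7038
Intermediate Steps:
M(g, n) = -7 + n
m(Z) = -61 (m(Z) = 3 - ((Z - Z) + (-7 - 1))² = 3 - (0 - 8)² = 3 - 1*(-8)² = 3 - 1*64 = 3 - 64 = -61)
116*m(-1) + 38 = 116*(-61) + 38 = -7076 + 38 = -7038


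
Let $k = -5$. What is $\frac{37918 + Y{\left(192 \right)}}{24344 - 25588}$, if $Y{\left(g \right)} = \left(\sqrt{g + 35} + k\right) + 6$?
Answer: $- \frac{37919}{1244} - \frac{\sqrt{227}}{1244} \approx -30.494$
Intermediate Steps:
$Y{\left(g \right)} = 1 + \sqrt{35 + g}$ ($Y{\left(g \right)} = \left(\sqrt{g + 35} - 5\right) + 6 = \left(\sqrt{35 + g} - 5\right) + 6 = \left(-5 + \sqrt{35 + g}\right) + 6 = 1 + \sqrt{35 + g}$)
$\frac{37918 + Y{\left(192 \right)}}{24344 - 25588} = \frac{37918 + \left(1 + \sqrt{35 + 192}\right)}{24344 - 25588} = \frac{37918 + \left(1 + \sqrt{227}\right)}{-1244} = \left(37919 + \sqrt{227}\right) \left(- \frac{1}{1244}\right) = - \frac{37919}{1244} - \frac{\sqrt{227}}{1244}$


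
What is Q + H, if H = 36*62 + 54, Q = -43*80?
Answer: -1154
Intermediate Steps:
Q = -3440
H = 2286 (H = 2232 + 54 = 2286)
Q + H = -3440 + 2286 = -1154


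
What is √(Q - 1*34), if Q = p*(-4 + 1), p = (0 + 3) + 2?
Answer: 7*I ≈ 7.0*I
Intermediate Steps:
p = 5 (p = 3 + 2 = 5)
Q = -15 (Q = 5*(-4 + 1) = 5*(-3) = -15)
√(Q - 1*34) = √(-15 - 1*34) = √(-15 - 34) = √(-49) = 7*I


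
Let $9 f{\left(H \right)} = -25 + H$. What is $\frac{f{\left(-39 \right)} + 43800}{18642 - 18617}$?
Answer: $\frac{394136}{225} \approx 1751.7$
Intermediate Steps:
$f{\left(H \right)} = - \frac{25}{9} + \frac{H}{9}$ ($f{\left(H \right)} = \frac{-25 + H}{9} = - \frac{25}{9} + \frac{H}{9}$)
$\frac{f{\left(-39 \right)} + 43800}{18642 - 18617} = \frac{\left(- \frac{25}{9} + \frac{1}{9} \left(-39\right)\right) + 43800}{18642 - 18617} = \frac{\left(- \frac{25}{9} - \frac{13}{3}\right) + 43800}{25} = \left(- \frac{64}{9} + 43800\right) \frac{1}{25} = \frac{394136}{9} \cdot \frac{1}{25} = \frac{394136}{225}$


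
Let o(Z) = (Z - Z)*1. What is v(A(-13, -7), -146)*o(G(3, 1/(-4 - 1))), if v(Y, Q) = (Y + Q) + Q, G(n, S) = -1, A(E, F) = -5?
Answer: 0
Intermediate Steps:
o(Z) = 0 (o(Z) = 0*1 = 0)
v(Y, Q) = Y + 2*Q (v(Y, Q) = (Q + Y) + Q = Y + 2*Q)
v(A(-13, -7), -146)*o(G(3, 1/(-4 - 1))) = (-5 + 2*(-146))*0 = (-5 - 292)*0 = -297*0 = 0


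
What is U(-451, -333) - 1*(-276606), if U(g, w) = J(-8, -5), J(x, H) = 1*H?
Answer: 276601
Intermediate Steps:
J(x, H) = H
U(g, w) = -5
U(-451, -333) - 1*(-276606) = -5 - 1*(-276606) = -5 + 276606 = 276601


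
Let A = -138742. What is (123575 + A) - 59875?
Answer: -75042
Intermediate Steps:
(123575 + A) - 59875 = (123575 - 138742) - 59875 = -15167 - 59875 = -75042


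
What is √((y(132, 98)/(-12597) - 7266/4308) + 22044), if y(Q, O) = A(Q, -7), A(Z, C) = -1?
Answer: 5*√72127405835617002/9044646 ≈ 148.47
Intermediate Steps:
y(Q, O) = -1
√((y(132, 98)/(-12597) - 7266/4308) + 22044) = √((-1/(-12597) - 7266/4308) + 22044) = √((-1*(-1/12597) - 7266*1/4308) + 22044) = √((1/12597 - 1211/718) + 22044) = √(-15254249/9044646 + 22044) = √(199364922175/9044646) = 5*√72127405835617002/9044646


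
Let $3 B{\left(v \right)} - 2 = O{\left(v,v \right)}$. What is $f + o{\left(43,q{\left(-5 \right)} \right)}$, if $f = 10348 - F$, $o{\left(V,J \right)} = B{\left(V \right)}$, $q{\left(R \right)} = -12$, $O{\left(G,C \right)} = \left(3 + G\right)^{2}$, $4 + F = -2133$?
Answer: $13191$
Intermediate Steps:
$F = -2137$ ($F = -4 - 2133 = -2137$)
$B{\left(v \right)} = \frac{2}{3} + \frac{\left(3 + v\right)^{2}}{3}$
$o{\left(V,J \right)} = \frac{2}{3} + \frac{\left(3 + V\right)^{2}}{3}$
$f = 12485$ ($f = 10348 - -2137 = 10348 + 2137 = 12485$)
$f + o{\left(43,q{\left(-5 \right)} \right)} = 12485 + \left(\frac{2}{3} + \frac{\left(3 + 43\right)^{2}}{3}\right) = 12485 + \left(\frac{2}{3} + \frac{46^{2}}{3}\right) = 12485 + \left(\frac{2}{3} + \frac{1}{3} \cdot 2116\right) = 12485 + \left(\frac{2}{3} + \frac{2116}{3}\right) = 12485 + 706 = 13191$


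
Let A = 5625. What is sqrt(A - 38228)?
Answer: I*sqrt(32603) ≈ 180.56*I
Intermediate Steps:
sqrt(A - 38228) = sqrt(5625 - 38228) = sqrt(-32603) = I*sqrt(32603)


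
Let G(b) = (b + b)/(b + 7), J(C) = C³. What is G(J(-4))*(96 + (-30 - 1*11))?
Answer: 7040/57 ≈ 123.51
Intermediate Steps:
G(b) = 2*b/(7 + b) (G(b) = (2*b)/(7 + b) = 2*b/(7 + b))
G(J(-4))*(96 + (-30 - 1*11)) = (2*(-4)³/(7 + (-4)³))*(96 + (-30 - 1*11)) = (2*(-64)/(7 - 64))*(96 + (-30 - 11)) = (2*(-64)/(-57))*(96 - 41) = (2*(-64)*(-1/57))*55 = (128/57)*55 = 7040/57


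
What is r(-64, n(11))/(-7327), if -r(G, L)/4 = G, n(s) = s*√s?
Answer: -256/7327 ≈ -0.034939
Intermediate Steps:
n(s) = s^(3/2)
r(G, L) = -4*G
r(-64, n(11))/(-7327) = -4*(-64)/(-7327) = 256*(-1/7327) = -256/7327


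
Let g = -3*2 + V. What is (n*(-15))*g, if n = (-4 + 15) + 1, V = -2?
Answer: 1440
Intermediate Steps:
n = 12 (n = 11 + 1 = 12)
g = -8 (g = -3*2 - 2 = -6 - 2 = -8)
(n*(-15))*g = (12*(-15))*(-8) = -180*(-8) = 1440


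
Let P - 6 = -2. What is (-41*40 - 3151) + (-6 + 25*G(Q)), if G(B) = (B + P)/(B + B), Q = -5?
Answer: -9589/2 ≈ -4794.5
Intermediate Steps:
P = 4 (P = 6 - 2 = 4)
G(B) = (4 + B)/(2*B) (G(B) = (B + 4)/(B + B) = (4 + B)/((2*B)) = (4 + B)*(1/(2*B)) = (4 + B)/(2*B))
(-41*40 - 3151) + (-6 + 25*G(Q)) = (-41*40 - 3151) + (-6 + 25*((½)*(4 - 5)/(-5))) = (-1640 - 3151) + (-6 + 25*((½)*(-⅕)*(-1))) = -4791 + (-6 + 25*(⅒)) = -4791 + (-6 + 5/2) = -4791 - 7/2 = -9589/2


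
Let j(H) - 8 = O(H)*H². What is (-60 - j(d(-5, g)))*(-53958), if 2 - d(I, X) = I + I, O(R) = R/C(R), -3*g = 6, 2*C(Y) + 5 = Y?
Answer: 212162856/7 ≈ 3.0309e+7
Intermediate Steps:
C(Y) = -5/2 + Y/2
g = -2 (g = -⅓*6 = -2)
O(R) = R/(-5/2 + R/2)
d(I, X) = 2 - 2*I (d(I, X) = 2 - (I + I) = 2 - 2*I)
j(H) = 8 + 2*H³/(-5 + H) (j(H) = 8 + (2*H/(-5 + H))*H² = 8 + 2*H³/(-5 + H))
(-60 - j(d(-5, g)))*(-53958) = (-60 - 2*(-20 + (2 - 2*(-5))³ + 4*(2 - 2*(-5)))/(-5 + (2 - 2*(-5))))*(-53958) = (-60 - 2*(-20 + (2 + 10)³ + 4*(2 + 10))/(-5 + (2 + 10)))*(-53958) = (-60 - 2*(-20 + 12³ + 4*12)/(-5 + 12))*(-53958) = (-60 - 2*(-20 + 1728 + 48)/7)*(-53958) = (-60 - 2*1756/7)*(-53958) = (-60 - 1*3512/7)*(-53958) = (-60 - 3512/7)*(-53958) = -3932/7*(-53958) = 212162856/7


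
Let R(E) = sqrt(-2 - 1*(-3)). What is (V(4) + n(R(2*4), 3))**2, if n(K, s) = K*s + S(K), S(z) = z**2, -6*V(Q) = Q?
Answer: 100/9 ≈ 11.111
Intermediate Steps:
V(Q) = -Q/6
R(E) = 1 (R(E) = sqrt(-2 + 3) = sqrt(1) = 1)
n(K, s) = K**2 + K*s (n(K, s) = K*s + K**2 = K**2 + K*s)
(V(4) + n(R(2*4), 3))**2 = (-1/6*4 + 1*(1 + 3))**2 = (-2/3 + 1*4)**2 = (-2/3 + 4)**2 = (10/3)**2 = 100/9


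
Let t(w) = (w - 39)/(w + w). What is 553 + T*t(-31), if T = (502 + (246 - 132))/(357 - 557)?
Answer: 85176/155 ≈ 549.52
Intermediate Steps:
t(w) = (-39 + w)/(2*w) (t(w) = (-39 + w)/((2*w)) = (-39 + w)*(1/(2*w)) = (-39 + w)/(2*w))
T = -77/25 (T = (502 + 114)/(-200) = 616*(-1/200) = -77/25 ≈ -3.0800)
553 + T*t(-31) = 553 - 77*(-39 - 31)/(50*(-31)) = 553 - 77*(-1)*(-70)/(50*31) = 553 - 77/25*35/31 = 553 - 539/155 = 85176/155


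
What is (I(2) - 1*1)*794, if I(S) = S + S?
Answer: 2382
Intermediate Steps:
I(S) = 2*S
(I(2) - 1*1)*794 = (2*2 - 1*1)*794 = (4 - 1)*794 = 3*794 = 2382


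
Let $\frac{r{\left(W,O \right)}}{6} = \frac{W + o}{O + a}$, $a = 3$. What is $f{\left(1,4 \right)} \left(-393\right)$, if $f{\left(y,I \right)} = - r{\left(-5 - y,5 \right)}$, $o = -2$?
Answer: $-2358$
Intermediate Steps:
$r{\left(W,O \right)} = \frac{6 \left(-2 + W\right)}{3 + O}$ ($r{\left(W,O \right)} = 6 \frac{W - 2}{O + 3} = 6 \frac{-2 + W}{3 + O} = \frac{6 \left(-2 + W\right)}{3 + O}$)
$f{\left(y,I \right)} = \frac{21}{4} + \frac{3 y}{4}$ ($f{\left(y,I \right)} = - \frac{6 \left(-2 - \left(5 + y\right)\right)}{3 + 5} = - \frac{6 \left(-7 - y\right)}{8} = - (- \frac{21}{4} - \frac{3 y}{4}) = \frac{21}{4} + \frac{3 y}{4}$)
$f{\left(1,4 \right)} \left(-393\right) = \left(\frac{21}{4} + \frac{3}{4} \cdot 1\right) \left(-393\right) = \left(\frac{21}{4} + \frac{3}{4}\right) \left(-393\right) = 6 \left(-393\right) = -2358$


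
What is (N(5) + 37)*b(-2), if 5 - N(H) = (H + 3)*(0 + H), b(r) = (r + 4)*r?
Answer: -8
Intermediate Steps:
b(r) = r*(4 + r) (b(r) = (4 + r)*r = r*(4 + r))
N(H) = 5 - H*(3 + H) (N(H) = 5 - (H + 3)*(0 + H) = 5 - (3 + H)*H = 5 - H*(3 + H))
(N(5) + 37)*b(-2) = ((5 - 1*5² - 3*5) + 37)*(-2*(4 - 2)) = ((5 - 1*25 - 15) + 37)*(-2*2) = ((5 - 25 - 15) + 37)*(-4) = (-35 + 37)*(-4) = 2*(-4) = -8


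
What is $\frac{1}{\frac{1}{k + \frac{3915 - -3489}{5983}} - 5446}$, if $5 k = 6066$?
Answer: $- \frac{36329898}{197852594593} \approx -0.00018362$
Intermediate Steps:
$k = \frac{6066}{5}$ ($k = \frac{1}{5} \cdot 6066 = \frac{6066}{5} \approx 1213.2$)
$\frac{1}{\frac{1}{k + \frac{3915 - -3489}{5983}} - 5446} = \frac{1}{\frac{1}{\frac{6066}{5} + \frac{3915 - -3489}{5983}} - 5446} = \frac{1}{\frac{1}{\frac{6066}{5} + \left(3915 + 3489\right) \frac{1}{5983}} - 5446} = \frac{1}{\frac{1}{\frac{6066}{5} + 7404 \cdot \frac{1}{5983}} - 5446} = \frac{1}{\frac{1}{\frac{6066}{5} + \frac{7404}{5983}} - 5446} = \frac{1}{\frac{1}{\frac{36329898}{29915}} - 5446} = \frac{1}{\frac{29915}{36329898} - 5446} = \frac{1}{- \frac{197852594593}{36329898}} = - \frac{36329898}{197852594593}$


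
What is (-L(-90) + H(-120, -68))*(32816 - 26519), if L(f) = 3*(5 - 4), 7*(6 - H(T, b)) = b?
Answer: 560433/7 ≈ 80062.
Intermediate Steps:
H(T, b) = 6 - b/7
L(f) = 3 (L(f) = 3*1 = 3)
(-L(-90) + H(-120, -68))*(32816 - 26519) = (-1*3 + (6 - 1/7*(-68)))*(32816 - 26519) = (-3 + (6 + 68/7))*6297 = (-3 + 110/7)*6297 = (89/7)*6297 = 560433/7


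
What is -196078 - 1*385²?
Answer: -344303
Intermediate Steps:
-196078 - 1*385² = -196078 - 1*148225 = -196078 - 148225 = -344303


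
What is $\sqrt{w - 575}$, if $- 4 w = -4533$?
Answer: $\frac{\sqrt{2233}}{2} \approx 23.627$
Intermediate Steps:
$w = \frac{4533}{4}$ ($w = \left(- \frac{1}{4}\right) \left(-4533\right) = \frac{4533}{4} \approx 1133.3$)
$\sqrt{w - 575} = \sqrt{\frac{4533}{4} - 575} = \sqrt{\frac{2233}{4}} = \frac{\sqrt{2233}}{2}$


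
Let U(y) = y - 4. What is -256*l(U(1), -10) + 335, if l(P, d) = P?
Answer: 1103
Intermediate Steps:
U(y) = -4 + y
-256*l(U(1), -10) + 335 = -256*(-4 + 1) + 335 = -256*(-3) + 335 = 768 + 335 = 1103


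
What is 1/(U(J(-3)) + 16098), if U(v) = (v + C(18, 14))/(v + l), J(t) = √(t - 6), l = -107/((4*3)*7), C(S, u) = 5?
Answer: 11829529/190434690030 + 217*I/31739115005 ≈ 6.2119e-5 + 6.837e-9*I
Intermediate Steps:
l = -107/84 (l = -107/(12*7) = -107/84 ≈ -1.2738)
J(t) = √(-6 + t)
U(v) = (5 + v)/(-107/84 + v) (U(v) = (v + 5)/(v - 107/84) = (5 + v)/(-107/84 + v))
1/(U(J(-3)) + 16098) = 1/(84*(5 + √(-6 - 3))/(-107 + 84*√(-6 - 3)) + 16098) = 1/(84*(5 + √(-9))/(-107 + 84*√(-9)) + 16098) = 1/(84*(5 + 3*I)/(-107 + 84*(3*I)) + 16098) = 1/(84*(5 + 3*I)/(-107 + 252*I) + 16098) = 1/(84*((-107 - 252*I)/74953)*(5 + 3*I) + 16098) = 1/(84*(-107 - 252*I)*(5 + 3*I)/74953 + 16098) = 1/(16098 + 84*(-107 - 252*I)*(5 + 3*I)/74953)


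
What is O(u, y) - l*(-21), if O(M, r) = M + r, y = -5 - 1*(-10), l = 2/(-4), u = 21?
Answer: 31/2 ≈ 15.500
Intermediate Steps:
l = -½ (l = 2*(-¼) = -½ ≈ -0.50000)
y = 5 (y = -5 + 10 = 5)
O(u, y) - l*(-21) = (21 + 5) - (-1)*(-21)/2 = 26 - 1*21/2 = 26 - 21/2 = 31/2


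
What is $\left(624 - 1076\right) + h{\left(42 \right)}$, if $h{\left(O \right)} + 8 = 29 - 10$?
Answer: $-441$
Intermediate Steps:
$h{\left(O \right)} = 11$ ($h{\left(O \right)} = -8 + \left(29 - 10\right) = -8 + 19 = 11$)
$\left(624 - 1076\right) + h{\left(42 \right)} = \left(624 - 1076\right) + 11 = -452 + 11 = -441$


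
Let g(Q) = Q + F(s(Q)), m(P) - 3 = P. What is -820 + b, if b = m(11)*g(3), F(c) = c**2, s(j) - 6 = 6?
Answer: 1238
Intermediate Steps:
s(j) = 12 (s(j) = 6 + 6 = 12)
m(P) = 3 + P
g(Q) = 144 + Q (g(Q) = Q + 12**2 = Q + 144 = 144 + Q)
b = 2058 (b = (3 + 11)*(144 + 3) = 14*147 = 2058)
-820 + b = -820 + 2058 = 1238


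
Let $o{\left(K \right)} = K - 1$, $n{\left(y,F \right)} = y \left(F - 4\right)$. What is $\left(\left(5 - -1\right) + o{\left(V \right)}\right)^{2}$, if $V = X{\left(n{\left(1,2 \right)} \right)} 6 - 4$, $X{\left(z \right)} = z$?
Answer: $121$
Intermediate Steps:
$n{\left(y,F \right)} = y \left(-4 + F\right)$
$V = -16$ ($V = 1 \left(-4 + 2\right) 6 - 4 = 1 \left(-2\right) 6 - 4 = \left(-2\right) 6 - 4 = -12 - 4 = -16$)
$o{\left(K \right)} = -1 + K$
$\left(\left(5 - -1\right) + o{\left(V \right)}\right)^{2} = \left(\left(5 - -1\right) - 17\right)^{2} = \left(\left(5 + 1\right) - 17\right)^{2} = \left(6 - 17\right)^{2} = \left(-11\right)^{2} = 121$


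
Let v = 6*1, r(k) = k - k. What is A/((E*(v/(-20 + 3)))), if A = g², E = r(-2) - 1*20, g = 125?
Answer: 53125/24 ≈ 2213.5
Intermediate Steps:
r(k) = 0
v = 6
E = -20 (E = 0 - 1*20 = 0 - 20 = -20)
A = 15625 (A = 125² = 15625)
A/((E*(v/(-20 + 3)))) = 15625/((-20*6/(-20 + 3))) = 15625/((-20*6/(-17))) = 15625/((-(-20)*6/17)) = 15625/((-20*(-6/17))) = 15625/(120/17) = 15625*(17/120) = 53125/24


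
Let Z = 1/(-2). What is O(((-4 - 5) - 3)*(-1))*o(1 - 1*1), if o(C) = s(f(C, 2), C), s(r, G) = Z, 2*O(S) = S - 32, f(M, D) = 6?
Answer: 5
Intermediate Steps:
O(S) = -16 + S/2 (O(S) = (S - 32)/2 = (-32 + S)/2 = -16 + S/2)
Z = -½ ≈ -0.50000
s(r, G) = -½
o(C) = -½
O(((-4 - 5) - 3)*(-1))*o(1 - 1*1) = (-16 + (((-4 - 5) - 3)*(-1))/2)*(-½) = (-16 + ((-9 - 3)*(-1))/2)*(-½) = (-16 + (-12*(-1))/2)*(-½) = (-16 + (½)*12)*(-½) = (-16 + 6)*(-½) = -10*(-½) = 5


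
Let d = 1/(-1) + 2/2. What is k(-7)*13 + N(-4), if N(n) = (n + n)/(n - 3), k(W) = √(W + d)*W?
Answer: 8/7 - 91*I*√7 ≈ 1.1429 - 240.76*I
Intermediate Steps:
d = 0 (d = 1*(-1) + 2*(½) = -1 + 1 = 0)
k(W) = W^(3/2) (k(W) = √(W + 0)*W = √W*W = W^(3/2))
N(n) = 2*n/(-3 + n) (N(n) = (2*n)/(-3 + n) = 2*n/(-3 + n))
k(-7)*13 + N(-4) = (-7)^(3/2)*13 + 2*(-4)/(-3 - 4) = -7*I*√7*13 + 2*(-4)/(-7) = -91*I*√7 + 2*(-4)*(-⅐) = -91*I*√7 + 8/7 = 8/7 - 91*I*√7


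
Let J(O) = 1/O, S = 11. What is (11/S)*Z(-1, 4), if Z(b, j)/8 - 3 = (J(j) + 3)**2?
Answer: 217/2 ≈ 108.50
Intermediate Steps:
Z(b, j) = 24 + 8*(3 + 1/j)**2 (Z(b, j) = 24 + 8*(1/j + 3)**2 = 24 + 8*(3 + 1/j)**2)
(11/S)*Z(-1, 4) = (11/11)*(96 + 8/4**2 + 48/4) = (11*(1/11))*(96 + 8*(1/16) + 48*(1/4)) = 1*(96 + 1/2 + 12) = 1*(217/2) = 217/2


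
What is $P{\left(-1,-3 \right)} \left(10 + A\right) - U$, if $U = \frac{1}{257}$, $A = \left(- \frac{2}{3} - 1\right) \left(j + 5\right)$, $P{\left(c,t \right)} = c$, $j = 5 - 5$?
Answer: $- \frac{1288}{771} \approx -1.6706$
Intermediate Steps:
$j = 0$
$A = - \frac{25}{3}$ ($A = \left(- \frac{2}{3} - 1\right) \left(0 + 5\right) = \left(\left(-2\right) \frac{1}{3} - 1\right) 5 = \left(- \frac{2}{3} - 1\right) 5 = \left(- \frac{5}{3}\right) 5 = - \frac{25}{3} \approx -8.3333$)
$U = \frac{1}{257} \approx 0.0038911$
$P{\left(-1,-3 \right)} \left(10 + A\right) - U = - (10 - \frac{25}{3}) - \frac{1}{257} = \left(-1\right) \frac{5}{3} - \frac{1}{257} = - \frac{5}{3} - \frac{1}{257} = - \frac{1288}{771}$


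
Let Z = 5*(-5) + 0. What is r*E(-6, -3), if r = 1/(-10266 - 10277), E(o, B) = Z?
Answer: 25/20543 ≈ 0.0012170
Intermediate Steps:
Z = -25 (Z = -25 + 0 = -25)
E(o, B) = -25
r = -1/20543 (r = 1/(-20543) = -1/20543 ≈ -4.8678e-5)
r*E(-6, -3) = -1/20543*(-25) = 25/20543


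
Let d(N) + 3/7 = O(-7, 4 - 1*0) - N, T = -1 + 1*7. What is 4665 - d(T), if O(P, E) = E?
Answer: 32672/7 ≈ 4667.4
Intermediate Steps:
T = 6 (T = -1 + 7 = 6)
d(N) = 25/7 - N (d(N) = -3/7 + ((4 - 1*0) - N) = -3/7 + ((4 + 0) - N) = -3/7 + (4 - N) = 25/7 - N)
4665 - d(T) = 4665 - (25/7 - 1*6) = 4665 - (25/7 - 6) = 4665 - 1*(-17/7) = 4665 + 17/7 = 32672/7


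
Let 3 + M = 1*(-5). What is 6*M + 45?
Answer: -3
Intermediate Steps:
M = -8 (M = -3 + 1*(-5) = -3 - 5 = -8)
6*M + 45 = 6*(-8) + 45 = -48 + 45 = -3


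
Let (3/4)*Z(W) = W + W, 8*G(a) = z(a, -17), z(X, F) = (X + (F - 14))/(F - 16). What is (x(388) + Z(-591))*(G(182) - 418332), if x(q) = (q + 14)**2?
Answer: -401669548963/6 ≈ -6.6945e+10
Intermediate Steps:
z(X, F) = (-14 + F + X)/(-16 + F) (z(X, F) = (X + (-14 + F))/(-16 + F) = (-14 + F + X)/(-16 + F))
G(a) = 31/264 - a/264 (G(a) = ((-14 - 17 + a)/(-16 - 17))/8 = ((-31 + a)/(-33))/8 = (-(-31 + a)/33)/8 = (31/33 - a/33)/8 = 31/264 - a/264)
x(q) = (14 + q)**2
Z(W) = 8*W/3 (Z(W) = 4*(W + W)/3 = 4*(2*W)/3 = 8*W/3)
(x(388) + Z(-591))*(G(182) - 418332) = ((14 + 388)**2 + (8/3)*(-591))*((31/264 - 1/264*182) - 418332) = (402**2 - 1576)*((31/264 - 91/132) - 418332) = (161604 - 1576)*(-151/264 - 418332) = 160028*(-110439799/264) = -401669548963/6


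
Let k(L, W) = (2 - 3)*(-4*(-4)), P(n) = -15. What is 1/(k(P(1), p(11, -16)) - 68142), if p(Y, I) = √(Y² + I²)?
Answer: -1/68158 ≈ -1.4672e-5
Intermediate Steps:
p(Y, I) = √(I² + Y²)
k(L, W) = -16 (k(L, W) = -1*16 = -16)
1/(k(P(1), p(11, -16)) - 68142) = 1/(-16 - 68142) = 1/(-68158) = -1/68158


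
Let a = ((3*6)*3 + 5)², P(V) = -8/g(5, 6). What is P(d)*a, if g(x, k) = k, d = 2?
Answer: -13924/3 ≈ -4641.3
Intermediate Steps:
P(V) = -4/3 (P(V) = -8/6 = -8*⅙ = -4/3)
a = 3481 (a = (18*3 + 5)² = (54 + 5)² = 59² = 3481)
P(d)*a = -4/3*3481 = -13924/3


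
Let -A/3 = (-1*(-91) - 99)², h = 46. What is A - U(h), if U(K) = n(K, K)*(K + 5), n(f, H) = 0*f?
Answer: -192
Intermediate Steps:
n(f, H) = 0
U(K) = 0 (U(K) = 0*(K + 5) = 0*(5 + K) = 0)
A = -192 (A = -3*(-1*(-91) - 99)² = -3*(91 - 99)² = -3*(-8)² = -3*64 = -192)
A - U(h) = -192 - 1*0 = -192 + 0 = -192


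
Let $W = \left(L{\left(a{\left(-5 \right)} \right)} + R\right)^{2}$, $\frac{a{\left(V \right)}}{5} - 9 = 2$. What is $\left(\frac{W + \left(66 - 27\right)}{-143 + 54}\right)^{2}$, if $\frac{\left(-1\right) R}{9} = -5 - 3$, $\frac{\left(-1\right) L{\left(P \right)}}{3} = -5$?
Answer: $\frac{57881664}{7921} \approx 7307.4$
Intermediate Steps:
$a{\left(V \right)} = 55$ ($a{\left(V \right)} = 45 + 5 \cdot 2 = 45 + 10 = 55$)
$L{\left(P \right)} = 15$ ($L{\left(P \right)} = \left(-3\right) \left(-5\right) = 15$)
$R = 72$ ($R = - 9 \left(-5 - 3\right) = \left(-9\right) \left(-8\right) = 72$)
$W = 7569$ ($W = \left(15 + 72\right)^{2} = 87^{2} = 7569$)
$\left(\frac{W + \left(66 - 27\right)}{-143 + 54}\right)^{2} = \left(\frac{7569 + \left(66 - 27\right)}{-143 + 54}\right)^{2} = \left(\frac{7569 + 39}{-89}\right)^{2} = \left(7608 \left(- \frac{1}{89}\right)\right)^{2} = \left(- \frac{7608}{89}\right)^{2} = \frac{57881664}{7921}$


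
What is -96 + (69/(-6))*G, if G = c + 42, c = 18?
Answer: -786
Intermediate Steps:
G = 60 (G = 18 + 42 = 60)
-96 + (69/(-6))*G = -96 + (69/(-6))*60 = -96 + (69*(-⅙))*60 = -96 - 23/2*60 = -96 - 690 = -786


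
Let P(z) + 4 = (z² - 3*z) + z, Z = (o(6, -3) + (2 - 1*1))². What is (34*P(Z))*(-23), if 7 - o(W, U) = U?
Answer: -11256890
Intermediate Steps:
o(W, U) = 7 - U
Z = 121 (Z = ((7 - 1*(-3)) + (2 - 1*1))² = ((7 + 3) + (2 - 1))² = (10 + 1)² = 11² = 121)
P(z) = -4 + z² - 2*z (P(z) = -4 + ((z² - 3*z) + z) = -4 + (z² - 2*z) = -4 + z² - 2*z)
(34*P(Z))*(-23) = (34*(-4 + 121² - 2*121))*(-23) = (34*(-4 + 14641 - 242))*(-23) = (34*14395)*(-23) = 489430*(-23) = -11256890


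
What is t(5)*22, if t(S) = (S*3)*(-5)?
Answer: -1650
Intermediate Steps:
t(S) = -15*S (t(S) = (3*S)*(-5) = -15*S)
t(5)*22 = -15*5*22 = -75*22 = -1650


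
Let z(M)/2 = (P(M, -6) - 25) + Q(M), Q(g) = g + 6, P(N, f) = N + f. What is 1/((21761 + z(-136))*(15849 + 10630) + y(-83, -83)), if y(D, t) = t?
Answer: 1/560480910 ≈ 1.7842e-9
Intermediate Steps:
Q(g) = 6 + g
z(M) = -50 + 4*M (z(M) = 2*(((M - 6) - 25) + (6 + M)) = 2*(((-6 + M) - 25) + (6 + M)) = 2*((-31 + M) + (6 + M)) = 2*(-25 + 2*M) = -50 + 4*M)
1/((21761 + z(-136))*(15849 + 10630) + y(-83, -83)) = 1/((21761 + (-50 + 4*(-136)))*(15849 + 10630) - 83) = 1/((21761 + (-50 - 544))*26479 - 83) = 1/((21761 - 594)*26479 - 83) = 1/(21167*26479 - 83) = 1/(560480993 - 83) = 1/560480910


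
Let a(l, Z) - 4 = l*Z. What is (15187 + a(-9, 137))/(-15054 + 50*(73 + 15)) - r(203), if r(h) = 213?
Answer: -163090/761 ≈ -214.31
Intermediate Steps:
a(l, Z) = 4 + Z*l (a(l, Z) = 4 + l*Z = 4 + Z*l)
(15187 + a(-9, 137))/(-15054 + 50*(73 + 15)) - r(203) = (15187 + (4 + 137*(-9)))/(-15054 + 50*(73 + 15)) - 1*213 = (15187 + (4 - 1233))/(-15054 + 50*88) - 213 = (15187 - 1229)/(-15054 + 4400) - 213 = 13958/(-10654) - 213 = 13958*(-1/10654) - 213 = -997/761 - 213 = -163090/761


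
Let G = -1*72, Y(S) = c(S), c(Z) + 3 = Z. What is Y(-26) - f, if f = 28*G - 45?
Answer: 2032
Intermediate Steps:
c(Z) = -3 + Z
Y(S) = -3 + S
G = -72
f = -2061 (f = 28*(-72) - 45 = -2016 - 45 = -2061)
Y(-26) - f = (-3 - 26) - 1*(-2061) = -29 + 2061 = 2032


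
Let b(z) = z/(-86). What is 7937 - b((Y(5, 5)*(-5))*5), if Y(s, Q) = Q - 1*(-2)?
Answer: 682407/86 ≈ 7935.0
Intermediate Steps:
Y(s, Q) = 2 + Q (Y(s, Q) = Q + 2 = 2 + Q)
b(z) = -z/86 (b(z) = z*(-1/86) = -z/86)
7937 - b((Y(5, 5)*(-5))*5) = 7937 - (-1)*((2 + 5)*(-5))*5/86 = 7937 - (-1)*(7*(-5))*5/86 = 7937 - (-1)*(-35*5)/86 = 7937 - (-1)*(-175)/86 = 7937 - 1*175/86 = 7937 - 175/86 = 682407/86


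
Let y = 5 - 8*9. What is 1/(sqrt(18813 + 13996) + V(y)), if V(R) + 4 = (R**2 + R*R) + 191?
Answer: 9165/83964416 - sqrt(32809)/83964416 ≈ 0.00010700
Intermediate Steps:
y = -67 (y = 5 - 72 = -67)
V(R) = 187 + 2*R**2 (V(R) = -4 + ((R**2 + R*R) + 191) = -4 + ((R**2 + R**2) + 191) = -4 + (2*R**2 + 191) = -4 + (191 + 2*R**2) = 187 + 2*R**2)
1/(sqrt(18813 + 13996) + V(y)) = 1/(sqrt(18813 + 13996) + (187 + 2*(-67)**2)) = 1/(sqrt(32809) + (187 + 2*4489)) = 1/(sqrt(32809) + (187 + 8978)) = 1/(sqrt(32809) + 9165) = 1/(9165 + sqrt(32809))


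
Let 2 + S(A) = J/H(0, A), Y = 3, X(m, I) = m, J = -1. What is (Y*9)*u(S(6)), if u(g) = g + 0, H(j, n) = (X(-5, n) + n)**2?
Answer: -81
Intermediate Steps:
H(j, n) = (-5 + n)**2
S(A) = -2 - 1/(-5 + A)**2 (S(A) = -2 - 1/((-5 + A)**2) = -2 - 1/(-5 + A)**2)
u(g) = g
(Y*9)*u(S(6)) = (3*9)*(-2 - 1/(-5 + 6)**2) = 27*(-2 - 1/1**2) = 27*(-2 - 1*1) = 27*(-2 - 1) = 27*(-3) = -81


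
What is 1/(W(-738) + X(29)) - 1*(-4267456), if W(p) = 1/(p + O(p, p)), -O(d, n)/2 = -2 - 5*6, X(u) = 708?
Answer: 2036391596770/477191 ≈ 4.2675e+6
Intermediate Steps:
O(d, n) = 64 (O(d, n) = -2*(-2 - 5*6) = -2*(-2 - 30) = -2*(-32) = 64)
W(p) = 1/(64 + p) (W(p) = 1/(p + 64) = 1/(64 + p))
1/(W(-738) + X(29)) - 1*(-4267456) = 1/(1/(64 - 738) + 708) - 1*(-4267456) = 1/(1/(-674) + 708) + 4267456 = 1/(-1/674 + 708) + 4267456 = 1/(477191/674) + 4267456 = 674/477191 + 4267456 = 2036391596770/477191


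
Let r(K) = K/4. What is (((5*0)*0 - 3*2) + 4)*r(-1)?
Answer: 1/2 ≈ 0.50000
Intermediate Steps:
r(K) = K/4 (r(K) = K*(1/4) = K/4)
(((5*0)*0 - 3*2) + 4)*r(-1) = (((5*0)*0 - 3*2) + 4)*((1/4)*(-1)) = ((0*0 - 6) + 4)*(-1/4) = ((0 - 6) + 4)*(-1/4) = (-6 + 4)*(-1/4) = -2*(-1/4) = 1/2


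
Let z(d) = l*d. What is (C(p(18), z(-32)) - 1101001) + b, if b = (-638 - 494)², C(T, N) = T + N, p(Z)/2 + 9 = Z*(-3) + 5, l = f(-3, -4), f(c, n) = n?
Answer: 180435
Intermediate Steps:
l = -4
z(d) = -4*d
p(Z) = -8 - 6*Z (p(Z) = -18 + 2*(Z*(-3) + 5) = -18 + 2*(-3*Z + 5) = -18 + 2*(5 - 3*Z) = -18 + (10 - 6*Z) = -8 - 6*Z)
C(T, N) = N + T
b = 1281424 (b = (-1132)² = 1281424)
(C(p(18), z(-32)) - 1101001) + b = ((-4*(-32) + (-8 - 6*18)) - 1101001) + 1281424 = ((128 + (-8 - 108)) - 1101001) + 1281424 = ((128 - 116) - 1101001) + 1281424 = (12 - 1101001) + 1281424 = -1100989 + 1281424 = 180435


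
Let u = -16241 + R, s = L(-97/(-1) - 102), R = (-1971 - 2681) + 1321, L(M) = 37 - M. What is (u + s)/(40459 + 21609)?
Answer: -9765/31034 ≈ -0.31465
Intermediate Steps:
R = -3331 (R = -4652 + 1321 = -3331)
s = 42 (s = 37 - (-97/(-1) - 102) = 37 - (-97*(-1) - 102) = 37 - (97 - 102) = 37 - 1*(-5) = 37 + 5 = 42)
u = -19572 (u = -16241 - 3331 = -19572)
(u + s)/(40459 + 21609) = (-19572 + 42)/(40459 + 21609) = -19530/62068 = -19530*1/62068 = -9765/31034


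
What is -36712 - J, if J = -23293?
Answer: -13419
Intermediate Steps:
-36712 - J = -36712 - 1*(-23293) = -36712 + 23293 = -13419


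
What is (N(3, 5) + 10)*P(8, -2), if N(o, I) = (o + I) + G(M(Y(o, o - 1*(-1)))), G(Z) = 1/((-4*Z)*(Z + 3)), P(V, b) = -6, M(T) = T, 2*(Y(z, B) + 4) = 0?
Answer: -861/8 ≈ -107.63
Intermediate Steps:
Y(z, B) = -4 (Y(z, B) = -4 + (1/2)*0 = -4 + 0 = -4)
G(Z) = -1/(4*Z*(3 + Z)) (G(Z) = 1/((-4*Z)*(3 + Z)) = 1/(-4*Z*(3 + Z)) = -1/(4*Z*(3 + Z)))
N(o, I) = -1/16 + I + o (N(o, I) = (o + I) - 1/4/(-4*(3 - 4)) = (I + o) - 1/4*(-1/4)/(-1) = (I + o) - 1/4*(-1/4)*(-1) = (I + o) - 1/16 = -1/16 + I + o)
(N(3, 5) + 10)*P(8, -2) = ((-1/16 + 5 + 3) + 10)*(-6) = (127/16 + 10)*(-6) = (287/16)*(-6) = -861/8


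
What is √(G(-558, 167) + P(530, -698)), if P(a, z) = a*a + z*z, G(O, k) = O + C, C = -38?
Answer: 2*√191877 ≈ 876.08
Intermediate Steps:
G(O, k) = -38 + O (G(O, k) = O - 38 = -38 + O)
P(a, z) = a² + z²
√(G(-558, 167) + P(530, -698)) = √((-38 - 558) + (530² + (-698)²)) = √(-596 + (280900 + 487204)) = √(-596 + 768104) = √767508 = 2*√191877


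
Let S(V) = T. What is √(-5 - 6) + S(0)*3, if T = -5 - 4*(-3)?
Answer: 21 + I*√11 ≈ 21.0 + 3.3166*I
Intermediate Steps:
T = 7 (T = -5 + 12 = 7)
S(V) = 7
√(-5 - 6) + S(0)*3 = √(-5 - 6) + 7*3 = √(-11) + 21 = I*√11 + 21 = 21 + I*√11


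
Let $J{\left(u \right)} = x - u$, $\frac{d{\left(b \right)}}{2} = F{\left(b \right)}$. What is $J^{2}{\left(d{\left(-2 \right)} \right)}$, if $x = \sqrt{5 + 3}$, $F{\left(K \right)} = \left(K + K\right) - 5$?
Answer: $332 + 72 \sqrt{2} \approx 433.82$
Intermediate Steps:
$F{\left(K \right)} = -5 + 2 K$ ($F{\left(K \right)} = 2 K - 5 = -5 + 2 K$)
$x = 2 \sqrt{2}$ ($x = \sqrt{8} = 2 \sqrt{2} \approx 2.8284$)
$d{\left(b \right)} = -10 + 4 b$ ($d{\left(b \right)} = 2 \left(-5 + 2 b\right) = -10 + 4 b$)
$J{\left(u \right)} = - u + 2 \sqrt{2}$ ($J{\left(u \right)} = 2 \sqrt{2} - u = - u + 2 \sqrt{2}$)
$J^{2}{\left(d{\left(-2 \right)} \right)} = \left(- (-10 + 4 \left(-2\right)) + 2 \sqrt{2}\right)^{2} = \left(- (-10 - 8) + 2 \sqrt{2}\right)^{2} = \left(\left(-1\right) \left(-18\right) + 2 \sqrt{2}\right)^{2} = \left(18 + 2 \sqrt{2}\right)^{2}$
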